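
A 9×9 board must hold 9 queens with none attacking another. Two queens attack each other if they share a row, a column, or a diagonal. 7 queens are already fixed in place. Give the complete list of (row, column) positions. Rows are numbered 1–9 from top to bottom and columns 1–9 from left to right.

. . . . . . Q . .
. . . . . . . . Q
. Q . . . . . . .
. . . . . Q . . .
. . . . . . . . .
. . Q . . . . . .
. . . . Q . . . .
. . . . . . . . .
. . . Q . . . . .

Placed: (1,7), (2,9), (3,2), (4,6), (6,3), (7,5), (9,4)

(1,7) (2,9) (3,2) (4,6) (5,1) (6,3) (7,5) (8,8) (9,4)

Row 5: attacked by (1,7)→{3,7}; (2,9)→{6,9}; (3,2)→{2,4}; (4,6)→{5,6,7}; (6,3)→{2,3,4}; (7,5)→{3,5,7}; (9,4)→{4,8}. Safe: 1. Place at column 1.
Row 8: attacked by (1,7)→{7}; (2,9)→{3,9}; (3,2)→{2,7}; (4,6)→{2,6}; (5,1)→{1,4}; (6,3)→{1,3,5}; (7,5)→{4,5,6}; (9,4)→{3,4,5}. Safe: 8. Place at column 8.
Columns [7, 9, 2, 6, 1, 3, 5, 8, 4], r−c [-6, -7, 1, -2, 4, 3, 2, 0, 5], r+c [8, 11, 5, 10, 6, 9, 12, 16, 13] are all distinct, so no two queens attack.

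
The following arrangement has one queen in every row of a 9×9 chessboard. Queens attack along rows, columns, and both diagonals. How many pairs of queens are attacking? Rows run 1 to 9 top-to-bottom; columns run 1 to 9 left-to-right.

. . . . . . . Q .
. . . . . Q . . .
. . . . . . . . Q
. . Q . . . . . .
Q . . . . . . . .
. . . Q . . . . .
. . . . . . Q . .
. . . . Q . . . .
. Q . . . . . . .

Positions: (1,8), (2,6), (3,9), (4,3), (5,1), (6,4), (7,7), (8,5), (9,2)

All columns are distinct and no two queens satisfy |Δrow| = |Δcol|, so no pair attacks.

0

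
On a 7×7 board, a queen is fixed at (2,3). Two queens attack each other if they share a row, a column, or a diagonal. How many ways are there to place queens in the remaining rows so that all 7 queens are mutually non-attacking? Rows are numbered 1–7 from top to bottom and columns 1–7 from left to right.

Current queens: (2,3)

6

Branch on row 1: col 1 → 1; col 5 → 1; col 6 → 3; col 7 → 1.
Sum: 1 + 1 + 3 + 1 = 6.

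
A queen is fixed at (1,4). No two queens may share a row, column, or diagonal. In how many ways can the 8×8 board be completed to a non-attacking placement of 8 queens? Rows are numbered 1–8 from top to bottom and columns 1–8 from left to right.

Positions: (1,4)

Branch on row 2: col 1 → 2; col 2 → 6; col 6 → 3; col 7 → 4; col 8 → 3.
Sum: 2 + 6 + 3 + 4 + 3 = 18.

18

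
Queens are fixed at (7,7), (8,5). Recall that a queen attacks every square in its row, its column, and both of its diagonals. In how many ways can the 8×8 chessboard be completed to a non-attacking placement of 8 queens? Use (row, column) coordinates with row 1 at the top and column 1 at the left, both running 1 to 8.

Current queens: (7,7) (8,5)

6

Branch on row 1: col 2 → 2; col 3 → 1; col 4 → 1; col 6 → 1; col 8 → 1.
Sum: 2 + 1 + 1 + 1 + 1 = 6.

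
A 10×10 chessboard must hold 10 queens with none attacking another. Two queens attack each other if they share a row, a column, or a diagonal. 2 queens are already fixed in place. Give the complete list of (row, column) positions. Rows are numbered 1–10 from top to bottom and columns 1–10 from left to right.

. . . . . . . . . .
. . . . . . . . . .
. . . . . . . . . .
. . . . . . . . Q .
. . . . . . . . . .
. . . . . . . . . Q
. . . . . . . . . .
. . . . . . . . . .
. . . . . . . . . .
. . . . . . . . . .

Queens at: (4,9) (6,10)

(1,4) (2,2) (3,5) (4,9) (5,1) (6,10) (7,8) (8,6) (9,3) (10,7)

Row 1: attacked by (4,9)→{6,9}; (6,10)→{5,10}. Safe: 1, 2, 3, 4, 7, 8. Place at column 4.
Row 2: attacked by (1,4)→{3,4,5}; (4,9)→{7,9}; (6,10)→{6,10}. Safe: 1, 2, 8. Place at column 2.
Row 3: attacked by (1,4)→{2,4,6}; (2,2)→{1,2,3}; (4,9)→{8,9,10}; (6,10)→{7,10}. Safe: 5. Place at column 5.
Row 5: attacked by (1,4)→{4,8}; (2,2)→{2,5}; (3,5)→{3,5,7}; (4,9)→{8,9,10}; (6,10)→{9,10}. Safe: 1, 6. Place at column 1.
Row 7: attacked by (1,4)→{4,10}; (2,2)→{2,7}; (3,5)→{1,5,9}; (4,9)→{6,9}; (5,1)→{1,3}; (6,10)→{9,10}. Safe: 8. Place at column 8.
Row 8: attacked by (1,4)→{4}; (2,2)→{2,8}; (3,5)→{5,10}; (4,9)→{5,9}; (5,1)→{1,4}; (6,10)→{8,10}; (7,8)→{7,8,9}. Safe: 3, 6. Place at column 6.
Row 9: attacked by (1,4)→{4}; (2,2)→{2,9}; (3,5)→{5}; (4,9)→{4,9}; (5,1)→{1,5}; (6,10)→{7,10}; (7,8)→{6,8,10}; (8,6)→{5,6,7}. Safe: 3. Place at column 3.
Row 10: attacked by (1,4)→{4}; (2,2)→{2,10}; (3,5)→{5}; (4,9)→{3,9}; (5,1)→{1,6}; (6,10)→{6,10}; (7,8)→{5,8}; (8,6)→{4,6,8}; (9,3)→{2,3,4}. Safe: 7. Place at column 7.
Columns [4, 2, 5, 9, 1, 10, 8, 6, 3, 7], r−c [-3, 0, -2, -5, 4, -4, -1, 2, 6, 3], r+c [5, 4, 8, 13, 6, 16, 15, 14, 12, 17] are all distinct, so no two queens attack.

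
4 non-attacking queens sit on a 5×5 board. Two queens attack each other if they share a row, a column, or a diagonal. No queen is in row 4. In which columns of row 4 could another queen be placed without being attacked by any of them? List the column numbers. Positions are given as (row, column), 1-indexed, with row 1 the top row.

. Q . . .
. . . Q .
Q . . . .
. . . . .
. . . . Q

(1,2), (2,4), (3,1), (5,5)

columns 3

(1,2) attacks row 4 at column 2 and diagonals 5.
(2,4) attacks row 4 at column 4 and diagonals 2.
(3,1) attacks row 4 at column 1 and diagonals 2.
(5,5) attacks row 4 at column 5 and diagonals 4.
Attacked columns: {1, 2, 4, 5}. Safe: {3}.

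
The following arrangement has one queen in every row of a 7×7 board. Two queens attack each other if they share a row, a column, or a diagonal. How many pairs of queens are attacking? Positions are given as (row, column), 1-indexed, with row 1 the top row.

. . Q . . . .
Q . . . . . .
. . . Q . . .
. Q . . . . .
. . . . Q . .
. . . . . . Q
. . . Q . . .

Same column: (3,4)–(7,4) (column 4).
Same diagonal: (3,4)–(6,7) (|3−6| = |4−7| = 3).
Total attacking pairs: 2.

2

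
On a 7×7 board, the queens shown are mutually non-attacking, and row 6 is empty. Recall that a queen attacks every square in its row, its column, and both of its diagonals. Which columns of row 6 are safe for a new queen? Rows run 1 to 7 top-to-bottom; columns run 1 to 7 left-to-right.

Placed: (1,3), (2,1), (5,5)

columns 2, 7

(1,3) attacks row 6 at column 3.
(2,1) attacks row 6 at column 1 and diagonals 5.
(5,5) attacks row 6 at column 5 and diagonals 4, 6.
Attacked columns: {1, 3, 4, 5, 6}. Safe: {2, 7}.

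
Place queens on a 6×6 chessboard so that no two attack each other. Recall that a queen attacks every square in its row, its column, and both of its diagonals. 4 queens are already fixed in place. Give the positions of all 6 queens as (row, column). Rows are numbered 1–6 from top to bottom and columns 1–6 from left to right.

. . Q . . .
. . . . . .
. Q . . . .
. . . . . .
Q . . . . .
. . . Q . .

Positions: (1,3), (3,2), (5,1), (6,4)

(1,3) (2,6) (3,2) (4,5) (5,1) (6,4)

Row 2: attacked by (1,3)→{2,3,4}; (3,2)→{1,2,3}; (5,1)→{1,4}; (6,4)→{4}. Safe: 5, 6. Place at column 6.
Row 4: attacked by (1,3)→{3,6}; (2,6)→{4,6}; (3,2)→{1,2,3}; (5,1)→{1,2}; (6,4)→{2,4,6}. Safe: 5. Place at column 5.
Columns [3, 6, 2, 5, 1, 4], r−c [-2, -4, 1, -1, 4, 2], r+c [4, 8, 5, 9, 6, 10] are all distinct, so no two queens attack.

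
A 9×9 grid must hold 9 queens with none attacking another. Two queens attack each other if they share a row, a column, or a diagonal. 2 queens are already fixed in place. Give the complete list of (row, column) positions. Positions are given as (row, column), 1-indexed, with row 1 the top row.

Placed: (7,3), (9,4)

Row 1: attacked by (7,3)→{3,9}; (9,4)→{4}. Safe: 1, 2, 5, 6, 7, 8. Place at column 8.
Row 2: attacked by (1,8)→{7,8,9}; (7,3)→{3,8}; (9,4)→{4}. Safe: 1, 2, 5, 6. Place at column 1.
Row 3: attacked by (1,8)→{6,8}; (2,1)→{1,2}; (7,3)→{3,7}; (9,4)→{4}. Safe: 5, 9. Place at column 5.
Row 4: attacked by (1,8)→{5,8}; (2,1)→{1,3}; (3,5)→{4,5,6}; (7,3)→{3,6}; (9,4)→{4,9}. Safe: 2, 7. Place at column 7.
Row 5: attacked by (1,8)→{4,8}; (2,1)→{1,4}; (3,5)→{3,5,7}; (4,7)→{6,7,8}; (7,3)→{1,3,5}; (9,4)→{4,8}. Safe: 2, 9. Place at column 2.
Row 6: attacked by (1,8)→{3,8}; (2,1)→{1,5}; (3,5)→{2,5,8}; (4,7)→{5,7,9}; (5,2)→{1,2,3}; (7,3)→{2,3,4}; (9,4)→{1,4,7}. Safe: 6. Place at column 6.
Row 8: attacked by (1,8)→{1,8}; (2,1)→{1,7}; (3,5)→{5}; (4,7)→{3,7}; (5,2)→{2,5}; (6,6)→{4,6,8}; (7,3)→{2,3,4}; (9,4)→{3,4,5}. Safe: 9. Place at column 9.
Columns [8, 1, 5, 7, 2, 6, 3, 9, 4], r−c [-7, 1, -2, -3, 3, 0, 4, -1, 5], r+c [9, 3, 8, 11, 7, 12, 10, 17, 13] are all distinct, so no two queens attack.

(1,8) (2,1) (3,5) (4,7) (5,2) (6,6) (7,3) (8,9) (9,4)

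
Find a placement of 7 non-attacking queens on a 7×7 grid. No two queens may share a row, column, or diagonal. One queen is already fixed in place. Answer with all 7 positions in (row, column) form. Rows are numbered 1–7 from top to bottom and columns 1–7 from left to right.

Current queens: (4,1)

(1,2) (2,4) (3,6) (4,1) (5,3) (6,5) (7,7)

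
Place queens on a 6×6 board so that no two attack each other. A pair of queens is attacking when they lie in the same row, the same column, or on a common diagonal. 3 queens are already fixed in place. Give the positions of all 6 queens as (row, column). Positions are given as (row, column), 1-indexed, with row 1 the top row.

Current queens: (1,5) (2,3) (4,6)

Row 3: attacked by (1,5)→{3,5}; (2,3)→{2,3,4}; (4,6)→{5,6}. Safe: 1. Place at column 1.
Row 5: attacked by (1,5)→{1,5}; (2,3)→{3,6}; (3,1)→{1,3}; (4,6)→{5,6}. Safe: 2, 4. Place at column 4.
Row 6: attacked by (1,5)→{5}; (2,3)→{3}; (3,1)→{1,4}; (4,6)→{4,6}; (5,4)→{3,4,5}. Safe: 2. Place at column 2.
Columns [5, 3, 1, 6, 4, 2], r−c [-4, -1, 2, -2, 1, 4], r+c [6, 5, 4, 10, 9, 8] are all distinct, so no two queens attack.

(1,5) (2,3) (3,1) (4,6) (5,4) (6,2)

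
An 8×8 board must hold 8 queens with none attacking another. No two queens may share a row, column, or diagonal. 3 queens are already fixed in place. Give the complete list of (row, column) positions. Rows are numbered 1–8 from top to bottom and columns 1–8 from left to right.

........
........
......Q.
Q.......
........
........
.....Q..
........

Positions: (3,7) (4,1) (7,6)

(1,2) (2,5) (3,7) (4,1) (5,3) (6,8) (7,6) (8,4)

Row 1: attacked by (3,7)→{5,7}; (4,1)→{1,4}; (7,6)→{6}. Safe: 2, 3, 8. Place at column 2.
Row 2: attacked by (1,2)→{1,2,3}; (3,7)→{6,7,8}; (4,1)→{1,3}; (7,6)→{1,6}. Safe: 4, 5. Place at column 5.
Row 5: attacked by (1,2)→{2,6}; (2,5)→{2,5,8}; (3,7)→{5,7}; (4,1)→{1,2}; (7,6)→{4,6,8}. Safe: 3. Place at column 3.
Row 6: attacked by (1,2)→{2,7}; (2,5)→{1,5}; (3,7)→{4,7}; (4,1)→{1,3}; (5,3)→{2,3,4}; (7,6)→{5,6,7}. Safe: 8. Place at column 8.
Row 8: attacked by (1,2)→{2}; (2,5)→{5}; (3,7)→{2,7}; (4,1)→{1,5}; (5,3)→{3,6}; (6,8)→{6,8}; (7,6)→{5,6,7}. Safe: 4. Place at column 4.
Columns [2, 5, 7, 1, 3, 8, 6, 4], r−c [-1, -3, -4, 3, 2, -2, 1, 4], r+c [3, 7, 10, 5, 8, 14, 13, 12] are all distinct, so no two queens attack.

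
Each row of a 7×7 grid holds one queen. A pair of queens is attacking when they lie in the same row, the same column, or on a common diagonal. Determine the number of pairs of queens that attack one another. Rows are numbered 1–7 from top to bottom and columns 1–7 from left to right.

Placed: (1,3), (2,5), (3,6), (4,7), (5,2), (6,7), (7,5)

6

Same column: (2,5)–(7,5) (column 5); (4,7)–(6,7) (column 7).
Same diagonal: (2,5)–(3,6) (|2−3| = |5−6| = 1); (2,5)–(4,7) (|2−4| = |5−7| = 2); (2,5)–(5,2) (|2−5| = |5−2| = 3); (3,6)–(4,7) (|3−4| = |6−7| = 1).
Total attacking pairs: 6.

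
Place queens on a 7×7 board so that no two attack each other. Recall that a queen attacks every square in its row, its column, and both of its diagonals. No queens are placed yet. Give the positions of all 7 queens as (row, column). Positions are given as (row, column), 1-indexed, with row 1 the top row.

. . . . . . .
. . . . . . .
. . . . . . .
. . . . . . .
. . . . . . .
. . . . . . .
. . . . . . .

Row 1: Safe: 1, 2, 3, 4, 5, 6, 7. Place at column 4.
Row 2: attacked by (1,4)→{3,4,5}. Safe: 1, 2, 6, 7. Place at column 1.
Row 3: attacked by (1,4)→{2,4,6}; (2,1)→{1,2}. Safe: 3, 5, 7. Place at column 5.
Row 4: attacked by (1,4)→{1,4,7}; (2,1)→{1,3}; (3,5)→{4,5,6}. Safe: 2. Place at column 2.
Row 5: attacked by (1,4)→{4}; (2,1)→{1,4}; (3,5)→{3,5,7}; (4,2)→{1,2,3}. Safe: 6. Place at column 6.
Row 6: attacked by (1,4)→{4}; (2,1)→{1,5}; (3,5)→{2,5}; (4,2)→{2,4}; (5,6)→{5,6,7}. Safe: 3. Place at column 3.
Row 7: attacked by (1,4)→{4}; (2,1)→{1,6}; (3,5)→{1,5}; (4,2)→{2,5}; (5,6)→{4,6}; (6,3)→{2,3,4}. Safe: 7. Place at column 7.
Columns [4, 1, 5, 2, 6, 3, 7], r−c [-3, 1, -2, 2, -1, 3, 0], r+c [5, 3, 8, 6, 11, 9, 14] are all distinct, so no two queens attack.

(1,4) (2,1) (3,5) (4,2) (5,6) (6,3) (7,7)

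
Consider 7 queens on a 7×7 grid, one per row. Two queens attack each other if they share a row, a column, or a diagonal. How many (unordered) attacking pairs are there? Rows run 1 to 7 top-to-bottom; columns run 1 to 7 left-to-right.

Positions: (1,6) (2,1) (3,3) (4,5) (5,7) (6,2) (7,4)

0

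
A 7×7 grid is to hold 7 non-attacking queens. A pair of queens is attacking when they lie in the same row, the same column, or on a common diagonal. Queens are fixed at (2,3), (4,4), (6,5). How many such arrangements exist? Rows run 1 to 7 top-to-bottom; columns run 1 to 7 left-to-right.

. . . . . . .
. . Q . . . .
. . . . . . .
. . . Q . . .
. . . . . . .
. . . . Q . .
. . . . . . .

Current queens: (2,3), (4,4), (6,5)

2

Branch on row 1: col 6 → 2.
Sum: 2 = 2.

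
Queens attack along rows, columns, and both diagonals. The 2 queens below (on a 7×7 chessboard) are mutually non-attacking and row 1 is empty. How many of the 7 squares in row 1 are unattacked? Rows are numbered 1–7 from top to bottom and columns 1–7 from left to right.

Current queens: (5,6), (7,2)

(5,6) attacks row 1 at column 6 and diagonals 2.
(7,2) attacks row 1 at column 2.
Attacked columns: {2, 6}. Safe: {1, 3, 4, 5, 7}.

5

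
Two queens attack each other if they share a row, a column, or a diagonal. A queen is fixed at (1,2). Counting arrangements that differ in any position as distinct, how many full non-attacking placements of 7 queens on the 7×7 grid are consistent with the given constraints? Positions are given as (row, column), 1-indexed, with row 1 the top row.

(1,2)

Branch on row 2: col 4 → 2; col 5 → 3; col 6 → 1; col 7 → 1.
Sum: 2 + 3 + 1 + 1 = 7.

7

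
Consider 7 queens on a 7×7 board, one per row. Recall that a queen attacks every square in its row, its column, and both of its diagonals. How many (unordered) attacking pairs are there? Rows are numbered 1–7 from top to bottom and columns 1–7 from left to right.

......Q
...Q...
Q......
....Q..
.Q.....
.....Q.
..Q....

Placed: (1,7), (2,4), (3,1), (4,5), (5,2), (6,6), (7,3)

All columns are distinct and no two queens satisfy |Δrow| = |Δcol|, so no pair attacks.

0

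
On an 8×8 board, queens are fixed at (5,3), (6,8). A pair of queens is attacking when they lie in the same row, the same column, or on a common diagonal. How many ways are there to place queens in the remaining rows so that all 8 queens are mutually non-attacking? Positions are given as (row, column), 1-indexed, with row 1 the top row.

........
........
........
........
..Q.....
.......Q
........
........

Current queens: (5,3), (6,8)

Branch on row 1: col 1 → 0; col 2 → 1; col 4 → 0; col 5 → 2; col 6 → 0.
Sum: 0 + 1 + 0 + 2 + 0 = 3.

3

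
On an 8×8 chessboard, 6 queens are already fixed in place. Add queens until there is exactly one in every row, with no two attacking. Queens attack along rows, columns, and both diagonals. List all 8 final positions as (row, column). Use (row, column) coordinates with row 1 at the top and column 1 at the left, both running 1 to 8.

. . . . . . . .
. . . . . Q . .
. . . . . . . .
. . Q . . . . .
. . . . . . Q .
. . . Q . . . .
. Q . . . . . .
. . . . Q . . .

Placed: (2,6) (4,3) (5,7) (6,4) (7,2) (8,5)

(1,1) (2,6) (3,8) (4,3) (5,7) (6,4) (7,2) (8,5)

Row 1: attacked by (2,6)→{5,6,7}; (4,3)→{3,6}; (5,7)→{3,7}; (6,4)→{4}; (7,2)→{2,8}; (8,5)→{5}. Safe: 1. Place at column 1.
Row 3: attacked by (1,1)→{1,3}; (2,6)→{5,6,7}; (4,3)→{2,3,4}; (5,7)→{5,7}; (6,4)→{1,4,7}; (7,2)→{2,6}; (8,5)→{5}. Safe: 8. Place at column 8.
Columns [1, 6, 8, 3, 7, 4, 2, 5], r−c [0, -4, -5, 1, -2, 2, 5, 3], r+c [2, 8, 11, 7, 12, 10, 9, 13] are all distinct, so no two queens attack.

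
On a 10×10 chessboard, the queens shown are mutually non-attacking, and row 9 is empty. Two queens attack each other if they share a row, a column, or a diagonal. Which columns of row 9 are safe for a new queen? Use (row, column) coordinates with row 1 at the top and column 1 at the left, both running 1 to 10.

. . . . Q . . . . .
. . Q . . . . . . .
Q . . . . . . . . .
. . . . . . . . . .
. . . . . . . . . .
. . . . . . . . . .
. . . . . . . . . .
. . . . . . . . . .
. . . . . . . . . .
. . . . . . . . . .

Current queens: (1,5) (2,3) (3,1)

columns 2, 4, 6, 8, 9

(1,5) attacks row 9 at column 5.
(2,3) attacks row 9 at column 3 and diagonals 10.
(3,1) attacks row 9 at column 1 and diagonals 7.
Attacked columns: {1, 3, 5, 7, 10}. Safe: {2, 4, 6, 8, 9}.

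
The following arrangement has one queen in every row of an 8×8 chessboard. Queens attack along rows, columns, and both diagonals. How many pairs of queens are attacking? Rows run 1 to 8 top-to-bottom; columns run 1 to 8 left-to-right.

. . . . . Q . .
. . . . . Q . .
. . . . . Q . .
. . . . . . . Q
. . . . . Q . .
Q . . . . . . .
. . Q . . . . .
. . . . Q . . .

8

Same column: (1,6)–(2,6) (column 6); (1,6)–(3,6) (column 6); (1,6)–(5,6) (column 6); (2,6)–(3,6) (column 6); (2,6)–(5,6) (column 6); (3,6)–(5,6) (column 6).
Same diagonal: (1,6)–(6,1) (|1−6| = |6−1| = 5); (2,6)–(4,8) (|2−4| = |6−8| = 2).
Total attacking pairs: 8.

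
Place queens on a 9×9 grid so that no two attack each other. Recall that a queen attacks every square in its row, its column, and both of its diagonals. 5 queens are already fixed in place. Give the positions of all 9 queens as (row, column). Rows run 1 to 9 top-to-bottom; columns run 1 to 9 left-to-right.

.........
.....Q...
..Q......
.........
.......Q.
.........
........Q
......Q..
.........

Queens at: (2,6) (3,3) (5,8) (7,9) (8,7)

Row 1: attacked by (2,6)→{5,6,7}; (3,3)→{1,3,5}; (5,8)→{4,8}; (7,9)→{3,9}; (8,7)→{7}. Safe: 2. Place at column 2.
Row 4: attacked by (1,2)→{2,5}; (2,6)→{4,6,8}; (3,3)→{2,3,4}; (5,8)→{7,8,9}; (7,9)→{6,9}; (8,7)→{3,7}. Safe: 1. Place at column 1.
Row 6: attacked by (1,2)→{2,7}; (2,6)→{2,6}; (3,3)→{3,6}; (4,1)→{1,3}; (5,8)→{7,8,9}; (7,9)→{8,9}; (8,7)→{5,7,9}. Safe: 4. Place at column 4.
Row 9: attacked by (1,2)→{2}; (2,6)→{6}; (3,3)→{3,9}; (4,1)→{1,6}; (5,8)→{4,8}; (6,4)→{1,4,7}; (7,9)→{7,9}; (8,7)→{6,7,8}. Safe: 5. Place at column 5.
Columns [2, 6, 3, 1, 8, 4, 9, 7, 5], r−c [-1, -4, 0, 3, -3, 2, -2, 1, 4], r+c [3, 8, 6, 5, 13, 10, 16, 15, 14] are all distinct, so no two queens attack.

(1,2) (2,6) (3,3) (4,1) (5,8) (6,4) (7,9) (8,7) (9,5)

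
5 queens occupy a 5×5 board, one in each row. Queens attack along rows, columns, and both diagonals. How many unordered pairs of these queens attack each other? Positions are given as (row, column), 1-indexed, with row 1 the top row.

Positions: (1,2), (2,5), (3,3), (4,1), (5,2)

3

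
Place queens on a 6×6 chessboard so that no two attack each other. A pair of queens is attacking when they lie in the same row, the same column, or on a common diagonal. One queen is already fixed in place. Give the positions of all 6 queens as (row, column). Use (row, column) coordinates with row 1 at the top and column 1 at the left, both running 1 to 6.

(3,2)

(1,3) (2,6) (3,2) (4,5) (5,1) (6,4)

Row 1: attacked by (3,2)→{2,4}. Safe: 1, 3, 5, 6. Place at column 3.
Row 2: attacked by (1,3)→{2,3,4}; (3,2)→{1,2,3}. Safe: 5, 6. Place at column 6.
Row 4: attacked by (1,3)→{3,6}; (2,6)→{4,6}; (3,2)→{1,2,3}. Safe: 5. Place at column 5.
Row 5: attacked by (1,3)→{3}; (2,6)→{3,6}; (3,2)→{2,4}; (4,5)→{4,5,6}. Safe: 1. Place at column 1.
Row 6: attacked by (1,3)→{3}; (2,6)→{2,6}; (3,2)→{2,5}; (4,5)→{3,5}; (5,1)→{1,2}. Safe: 4. Place at column 4.
Columns [3, 6, 2, 5, 1, 4], r−c [-2, -4, 1, -1, 4, 2], r+c [4, 8, 5, 9, 6, 10] are all distinct, so no two queens attack.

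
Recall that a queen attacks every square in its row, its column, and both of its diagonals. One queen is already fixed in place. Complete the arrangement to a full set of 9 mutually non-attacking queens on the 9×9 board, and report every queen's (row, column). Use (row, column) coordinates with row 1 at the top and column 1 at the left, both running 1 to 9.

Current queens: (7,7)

(1,2) (2,9) (3,5) (4,3) (5,8) (6,4) (7,7) (8,1) (9,6)

Row 1: attacked by (7,7)→{1,7}. Safe: 2, 3, 4, 5, 6, 8, 9. Place at column 2.
Row 2: attacked by (1,2)→{1,2,3}; (7,7)→{2,7}. Safe: 4, 5, 6, 8, 9. Place at column 9.
Row 3: attacked by (1,2)→{2,4}; (2,9)→{8,9}; (7,7)→{3,7}. Safe: 1, 5, 6. Place at column 5.
Row 4: attacked by (1,2)→{2,5}; (2,9)→{7,9}; (3,5)→{4,5,6}; (7,7)→{4,7}. Safe: 1, 3, 8. Place at column 3.
Row 5: attacked by (1,2)→{2,6}; (2,9)→{6,9}; (3,5)→{3,5,7}; (4,3)→{2,3,4}; (7,7)→{5,7,9}. Safe: 1, 8. Place at column 8.
Row 6: attacked by (1,2)→{2,7}; (2,9)→{5,9}; (3,5)→{2,5,8}; (4,3)→{1,3,5}; (5,8)→{7,8,9}; (7,7)→{6,7,8}. Safe: 4. Place at column 4.
Row 8: attacked by (1,2)→{2,9}; (2,9)→{3,9}; (3,5)→{5}; (4,3)→{3,7}; (5,8)→{5,8}; (6,4)→{2,4,6}; (7,7)→{6,7,8}. Safe: 1. Place at column 1.
Row 9: attacked by (1,2)→{2}; (2,9)→{2,9}; (3,5)→{5}; (4,3)→{3,8}; (5,8)→{4,8}; (6,4)→{1,4,7}; (7,7)→{5,7,9}; (8,1)→{1,2}. Safe: 6. Place at column 6.
Columns [2, 9, 5, 3, 8, 4, 7, 1, 6], r−c [-1, -7, -2, 1, -3, 2, 0, 7, 3], r+c [3, 11, 8, 7, 13, 10, 14, 9, 15] are all distinct, so no two queens attack.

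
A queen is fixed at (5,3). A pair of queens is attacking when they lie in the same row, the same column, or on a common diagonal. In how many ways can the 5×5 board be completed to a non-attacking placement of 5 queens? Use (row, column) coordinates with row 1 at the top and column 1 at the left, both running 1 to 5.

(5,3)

2

Branch on row 1: col 1 → 1; col 2 → 0; col 4 → 0; col 5 → 1.
Sum: 1 + 0 + 0 + 1 = 2.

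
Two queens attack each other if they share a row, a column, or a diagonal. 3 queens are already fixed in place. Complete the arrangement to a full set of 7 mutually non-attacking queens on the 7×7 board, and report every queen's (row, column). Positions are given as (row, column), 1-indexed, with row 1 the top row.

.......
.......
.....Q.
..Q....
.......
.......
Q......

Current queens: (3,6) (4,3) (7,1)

Row 1: attacked by (3,6)→{4,6}; (4,3)→{3,6}; (7,1)→{1,7}. Safe: 2, 5. Place at column 5.
Row 2: attacked by (1,5)→{4,5,6}; (3,6)→{5,6,7}; (4,3)→{1,3,5}; (7,1)→{1,6}. Safe: 2. Place at column 2.
Row 5: attacked by (1,5)→{1,5}; (2,2)→{2,5}; (3,6)→{4,6}; (4,3)→{2,3,4}; (7,1)→{1,3}. Safe: 7. Place at column 7.
Row 6: attacked by (1,5)→{5}; (2,2)→{2,6}; (3,6)→{3,6}; (4,3)→{1,3,5}; (5,7)→{6,7}; (7,1)→{1,2}. Safe: 4. Place at column 4.
Columns [5, 2, 6, 3, 7, 4, 1], r−c [-4, 0, -3, 1, -2, 2, 6], r+c [6, 4, 9, 7, 12, 10, 8] are all distinct, so no two queens attack.

(1,5) (2,2) (3,6) (4,3) (5,7) (6,4) (7,1)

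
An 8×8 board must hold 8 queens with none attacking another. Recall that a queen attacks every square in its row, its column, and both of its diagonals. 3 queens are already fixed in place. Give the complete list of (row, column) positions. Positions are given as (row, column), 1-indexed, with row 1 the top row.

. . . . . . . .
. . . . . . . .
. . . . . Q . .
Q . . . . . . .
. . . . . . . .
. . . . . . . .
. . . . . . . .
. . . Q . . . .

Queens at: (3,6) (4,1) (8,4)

(1,2) (2,8) (3,6) (4,1) (5,3) (6,5) (7,7) (8,4)

Row 1: attacked by (3,6)→{4,6,8}; (4,1)→{1,4}; (8,4)→{4}. Safe: 2, 3, 5, 7. Place at column 2.
Row 2: attacked by (1,2)→{1,2,3}; (3,6)→{5,6,7}; (4,1)→{1,3}; (8,4)→{4}. Safe: 8. Place at column 8.
Row 5: attacked by (1,2)→{2,6}; (2,8)→{5,8}; (3,6)→{4,6,8}; (4,1)→{1,2}; (8,4)→{1,4,7}. Safe: 3. Place at column 3.
Row 6: attacked by (1,2)→{2,7}; (2,8)→{4,8}; (3,6)→{3,6}; (4,1)→{1,3}; (5,3)→{2,3,4}; (8,4)→{2,4,6}. Safe: 5. Place at column 5.
Row 7: attacked by (1,2)→{2,8}; (2,8)→{3,8}; (3,6)→{2,6}; (4,1)→{1,4}; (5,3)→{1,3,5}; (6,5)→{4,5,6}; (8,4)→{3,4,5}. Safe: 7. Place at column 7.
Columns [2, 8, 6, 1, 3, 5, 7, 4], r−c [-1, -6, -3, 3, 2, 1, 0, 4], r+c [3, 10, 9, 5, 8, 11, 14, 12] are all distinct, so no two queens attack.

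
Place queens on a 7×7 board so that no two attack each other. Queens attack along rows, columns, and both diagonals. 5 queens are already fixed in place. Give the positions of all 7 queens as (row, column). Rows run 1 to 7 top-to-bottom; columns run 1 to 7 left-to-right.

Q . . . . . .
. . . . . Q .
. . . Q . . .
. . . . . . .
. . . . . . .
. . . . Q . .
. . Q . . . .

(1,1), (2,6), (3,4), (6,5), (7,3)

(1,1) (2,6) (3,4) (4,2) (5,7) (6,5) (7,3)

Row 4: attacked by (1,1)→{1,4}; (2,6)→{4,6}; (3,4)→{3,4,5}; (6,5)→{3,5,7}; (7,3)→{3,6}. Safe: 2. Place at column 2.
Row 5: attacked by (1,1)→{1,5}; (2,6)→{3,6}; (3,4)→{2,4,6}; (4,2)→{1,2,3}; (6,5)→{4,5,6}; (7,3)→{1,3,5}. Safe: 7. Place at column 7.
Columns [1, 6, 4, 2, 7, 5, 3], r−c [0, -4, -1, 2, -2, 1, 4], r+c [2, 8, 7, 6, 12, 11, 10] are all distinct, so no two queens attack.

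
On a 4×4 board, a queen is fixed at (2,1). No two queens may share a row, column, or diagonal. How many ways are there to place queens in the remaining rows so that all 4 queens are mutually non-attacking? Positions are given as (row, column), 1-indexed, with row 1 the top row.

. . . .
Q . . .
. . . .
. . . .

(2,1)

1

Branch on row 1: col 3 → 1; col 4 → 0.
Sum: 1 + 0 = 1.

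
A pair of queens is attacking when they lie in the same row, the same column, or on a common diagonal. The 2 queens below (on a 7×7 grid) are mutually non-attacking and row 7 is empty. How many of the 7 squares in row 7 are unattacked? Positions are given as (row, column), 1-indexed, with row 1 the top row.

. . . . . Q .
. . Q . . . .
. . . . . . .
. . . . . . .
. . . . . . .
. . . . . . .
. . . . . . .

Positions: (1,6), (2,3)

(1,6) attacks row 7 at column 6.
(2,3) attacks row 7 at column 3.
Attacked columns: {3, 6}. Safe: {1, 2, 4, 5, 7}.

5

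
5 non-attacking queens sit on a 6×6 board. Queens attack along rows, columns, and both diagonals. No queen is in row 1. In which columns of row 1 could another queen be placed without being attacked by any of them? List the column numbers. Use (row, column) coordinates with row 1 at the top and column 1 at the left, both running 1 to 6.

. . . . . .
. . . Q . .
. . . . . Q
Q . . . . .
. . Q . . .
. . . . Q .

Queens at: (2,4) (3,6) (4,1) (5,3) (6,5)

(2,4) attacks row 1 at column 4 and diagonals 3, 5.
(3,6) attacks row 1 at column 6 and diagonals 4.
(4,1) attacks row 1 at column 1 and diagonals 4.
(5,3) attacks row 1 at column 3.
(6,5) attacks row 1 at column 5.
Attacked columns: {1, 3, 4, 5, 6}. Safe: {2}.

columns 2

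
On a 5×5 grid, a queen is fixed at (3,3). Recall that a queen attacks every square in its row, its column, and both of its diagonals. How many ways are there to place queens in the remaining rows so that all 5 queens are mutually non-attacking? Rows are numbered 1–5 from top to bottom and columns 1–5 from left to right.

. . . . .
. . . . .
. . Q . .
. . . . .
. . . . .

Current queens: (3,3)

2

Branch on row 1: col 2 → 1; col 4 → 1.
Sum: 1 + 1 = 2.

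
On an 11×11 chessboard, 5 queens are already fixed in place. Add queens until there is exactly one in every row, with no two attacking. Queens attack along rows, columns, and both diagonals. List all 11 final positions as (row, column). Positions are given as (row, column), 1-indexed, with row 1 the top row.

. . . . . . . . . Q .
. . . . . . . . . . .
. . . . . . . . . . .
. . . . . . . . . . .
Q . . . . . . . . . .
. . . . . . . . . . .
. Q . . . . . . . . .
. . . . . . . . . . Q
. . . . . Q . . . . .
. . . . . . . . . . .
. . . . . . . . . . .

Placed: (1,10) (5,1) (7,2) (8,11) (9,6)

(1,10) (2,8) (3,5) (4,3) (5,1) (6,7) (7,2) (8,11) (9,6) (10,4) (11,9)

Row 2: attacked by (1,10)→{9,10,11}; (5,1)→{1,4}; (7,2)→{2,7}; (8,11)→{5,11}; (9,6)→{6}. Safe: 3, 8. Place at column 8.
Row 3: attacked by (1,10)→{8,10}; (2,8)→{7,8,9}; (5,1)→{1,3}; (7,2)→{2,6}; (8,11)→{6,11}; (9,6)→{6}. Safe: 4, 5. Place at column 5.
Row 4: attacked by (1,10)→{7,10}; (2,8)→{6,8,10}; (3,5)→{4,5,6}; (5,1)→{1,2}; (7,2)→{2,5}; (8,11)→{7,11}; (9,6)→{1,6,11}. Safe: 3, 9. Place at column 3.
Row 6: attacked by (1,10)→{5,10}; (2,8)→{4,8}; (3,5)→{2,5,8}; (4,3)→{1,3,5}; (5,1)→{1,2}; (7,2)→{1,2,3}; (8,11)→{9,11}; (9,6)→{3,6,9}. Safe: 7. Place at column 7.
Row 10: attacked by (1,10)→{1,10}; (2,8)→{8}; (3,5)→{5}; (4,3)→{3,9}; (5,1)→{1,6}; (6,7)→{3,7,11}; (7,2)→{2,5}; (8,11)→{9,11}; (9,6)→{5,6,7}. Safe: 4. Place at column 4.
Row 11: attacked by (1,10)→{10}; (2,8)→{8}; (3,5)→{5}; (4,3)→{3,10}; (5,1)→{1,7}; (6,7)→{2,7}; (7,2)→{2,6}; (8,11)→{8,11}; (9,6)→{4,6,8}; (10,4)→{3,4,5}. Safe: 9. Place at column 9.
Columns [10, 8, 5, 3, 1, 7, 2, 11, 6, 4, 9], r−c [-9, -6, -2, 1, 4, -1, 5, -3, 3, 6, 2], r+c [11, 10, 8, 7, 6, 13, 9, 19, 15, 14, 20] are all distinct, so no two queens attack.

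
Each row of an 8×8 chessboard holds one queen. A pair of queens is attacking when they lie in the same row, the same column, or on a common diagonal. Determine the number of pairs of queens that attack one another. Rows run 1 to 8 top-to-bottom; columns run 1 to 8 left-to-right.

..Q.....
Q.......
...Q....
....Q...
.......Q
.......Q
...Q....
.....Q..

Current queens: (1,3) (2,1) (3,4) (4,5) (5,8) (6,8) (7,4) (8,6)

Same column: (3,4)–(7,4) (column 4); (5,8)–(6,8) (column 8).
Same diagonal: (1,3)–(6,8) (|1−6| = |3−8| = 5); (3,4)–(4,5) (|3−4| = |4−5| = 1); (6,8)–(8,6) (|6−8| = |8−6| = 2).
Total attacking pairs: 5.

5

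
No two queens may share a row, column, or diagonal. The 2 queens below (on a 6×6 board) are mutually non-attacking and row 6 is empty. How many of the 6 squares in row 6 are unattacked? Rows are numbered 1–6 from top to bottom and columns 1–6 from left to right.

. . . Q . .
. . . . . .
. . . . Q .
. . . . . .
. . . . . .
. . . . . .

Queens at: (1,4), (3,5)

(1,4) attacks row 6 at column 4.
(3,5) attacks row 6 at column 5 and diagonals 2.
Attacked columns: {2, 4, 5}. Safe: {1, 3, 6}.

3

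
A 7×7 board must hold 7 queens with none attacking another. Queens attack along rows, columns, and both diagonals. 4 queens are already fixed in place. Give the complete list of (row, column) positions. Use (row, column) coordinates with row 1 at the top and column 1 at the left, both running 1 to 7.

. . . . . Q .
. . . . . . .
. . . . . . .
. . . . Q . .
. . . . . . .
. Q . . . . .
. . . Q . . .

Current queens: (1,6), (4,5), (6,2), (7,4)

Row 2: attacked by (1,6)→{5,6,7}; (4,5)→{3,5,7}; (6,2)→{2,6}; (7,4)→{4}. Safe: 1. Place at column 1.
Row 3: attacked by (1,6)→{4,6}; (2,1)→{1,2}; (4,5)→{4,5,6}; (6,2)→{2,5}; (7,4)→{4}. Safe: 3, 7. Place at column 3.
Row 5: attacked by (1,6)→{2,6}; (2,1)→{1,4}; (3,3)→{1,3,5}; (4,5)→{4,5,6}; (6,2)→{1,2,3}; (7,4)→{2,4,6}. Safe: 7. Place at column 7.
Columns [6, 1, 3, 5, 7, 2, 4], r−c [-5, 1, 0, -1, -2, 4, 3], r+c [7, 3, 6, 9, 12, 8, 11] are all distinct, so no two queens attack.

(1,6) (2,1) (3,3) (4,5) (5,7) (6,2) (7,4)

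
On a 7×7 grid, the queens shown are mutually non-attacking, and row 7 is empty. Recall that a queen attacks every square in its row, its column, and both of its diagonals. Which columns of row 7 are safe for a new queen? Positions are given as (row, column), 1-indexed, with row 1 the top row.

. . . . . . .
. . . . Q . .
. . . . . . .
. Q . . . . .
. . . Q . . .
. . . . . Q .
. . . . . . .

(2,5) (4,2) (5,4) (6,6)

(2,5) attacks row 7 at column 5.
(4,2) attacks row 7 at column 2 and diagonals 5.
(5,4) attacks row 7 at column 4 and diagonals 2, 6.
(6,6) attacks row 7 at column 6 and diagonals 5, 7.
Attacked columns: {2, 4, 5, 6, 7}. Safe: {1, 3}.

columns 1, 3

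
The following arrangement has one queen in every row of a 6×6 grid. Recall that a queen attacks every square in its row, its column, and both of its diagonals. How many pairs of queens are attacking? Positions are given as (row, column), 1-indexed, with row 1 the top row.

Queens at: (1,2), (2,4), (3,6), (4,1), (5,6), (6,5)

3

Same column: (3,6)–(5,6) (column 6).
Same diagonal: (1,2)–(5,6) (|1−5| = |2−6| = 4); (5,6)–(6,5) (|5−6| = |6−5| = 1).
Total attacking pairs: 3.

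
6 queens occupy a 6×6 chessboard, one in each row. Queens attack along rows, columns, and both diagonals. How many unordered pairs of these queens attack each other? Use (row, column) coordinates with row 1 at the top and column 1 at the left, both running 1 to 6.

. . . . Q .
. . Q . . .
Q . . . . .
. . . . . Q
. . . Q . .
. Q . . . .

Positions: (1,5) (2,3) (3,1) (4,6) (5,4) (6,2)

All columns are distinct and no two queens satisfy |Δrow| = |Δcol|, so no pair attacks.

0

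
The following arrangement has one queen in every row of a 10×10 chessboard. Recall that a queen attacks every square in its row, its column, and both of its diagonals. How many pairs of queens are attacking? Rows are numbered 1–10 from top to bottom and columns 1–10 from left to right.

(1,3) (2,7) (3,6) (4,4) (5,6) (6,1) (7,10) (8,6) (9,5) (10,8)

7

Same column: (3,6)–(5,6) (column 6); (3,6)–(8,6) (column 6); (5,6)–(8,6) (column 6).
Same diagonal: (2,7)–(3,6) (|2−3| = |7−6| = 1); (3,6)–(7,10) (|3−7| = |6−10| = 4); (8,6)–(9,5) (|8−9| = |6−5| = 1); (8,6)–(10,8) (|8−10| = |6−8| = 2).
Total attacking pairs: 7.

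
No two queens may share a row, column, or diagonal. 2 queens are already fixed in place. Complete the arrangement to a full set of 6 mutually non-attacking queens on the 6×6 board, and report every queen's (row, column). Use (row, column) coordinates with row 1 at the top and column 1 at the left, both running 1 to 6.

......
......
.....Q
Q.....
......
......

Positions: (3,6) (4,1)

(1,2) (2,4) (3,6) (4,1) (5,3) (6,5)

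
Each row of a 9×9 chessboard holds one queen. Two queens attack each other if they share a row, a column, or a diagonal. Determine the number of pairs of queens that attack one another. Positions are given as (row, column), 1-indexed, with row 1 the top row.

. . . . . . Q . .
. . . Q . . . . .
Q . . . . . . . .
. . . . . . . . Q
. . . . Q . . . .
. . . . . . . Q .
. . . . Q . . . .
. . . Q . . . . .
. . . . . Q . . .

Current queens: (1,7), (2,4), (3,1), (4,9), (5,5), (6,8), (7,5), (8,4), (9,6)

Same column: (2,4)–(8,4) (column 4); (5,5)–(7,5) (column 5).
Same diagonal: (2,4)–(6,8) (|2−6| = |4−8| = 4); (3,1)–(7,5) (|3−7| = |1−5| = 4); (7,5)–(8,4) (|7−8| = |5−4| = 1).
Total attacking pairs: 5.

5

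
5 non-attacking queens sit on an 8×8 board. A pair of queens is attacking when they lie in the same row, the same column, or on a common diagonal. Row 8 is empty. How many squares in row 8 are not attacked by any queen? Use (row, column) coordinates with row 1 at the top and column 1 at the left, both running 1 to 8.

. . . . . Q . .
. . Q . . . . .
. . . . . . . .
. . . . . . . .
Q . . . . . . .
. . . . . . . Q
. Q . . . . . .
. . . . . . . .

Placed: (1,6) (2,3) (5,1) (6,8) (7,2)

2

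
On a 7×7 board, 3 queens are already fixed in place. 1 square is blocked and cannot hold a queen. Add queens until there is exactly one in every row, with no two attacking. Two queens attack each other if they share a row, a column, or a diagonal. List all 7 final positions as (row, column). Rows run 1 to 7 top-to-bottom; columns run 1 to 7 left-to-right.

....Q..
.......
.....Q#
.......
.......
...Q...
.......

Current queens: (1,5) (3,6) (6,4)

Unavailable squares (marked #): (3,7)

(1,5) (2,2) (3,6) (4,3) (5,7) (6,4) (7,1)

Row 2: attacked by (1,5)→{4,5,6}; (3,6)→{5,6,7}; (6,4)→{4}. Safe: 1, 2, 3. Place at column 2.
Row 4: attacked by (1,5)→{2,5}; (2,2)→{2,4}; (3,6)→{5,6,7}; (6,4)→{2,4,6}. Safe: 1, 3. Place at column 3.
Row 5: attacked by (1,5)→{1,5}; (2,2)→{2,5}; (3,6)→{4,6}; (4,3)→{2,3,4}; (6,4)→{3,4,5}. Safe: 7. Place at column 7.
Row 7: attacked by (1,5)→{5}; (2,2)→{2,7}; (3,6)→{2,6}; (4,3)→{3,6}; (5,7)→{5,7}; (6,4)→{3,4,5}. Safe: 1. Place at column 1.
Columns [5, 2, 6, 3, 7, 4, 1], r−c [-4, 0, -3, 1, -2, 2, 6], r+c [6, 4, 9, 7, 12, 10, 8] are all distinct, so no two queens attack.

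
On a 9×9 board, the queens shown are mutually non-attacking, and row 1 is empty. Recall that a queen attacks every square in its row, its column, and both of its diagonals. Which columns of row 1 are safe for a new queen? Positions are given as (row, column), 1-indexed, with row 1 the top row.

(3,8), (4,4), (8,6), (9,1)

columns 2, 3, 5

(3,8) attacks row 1 at column 8 and diagonals 6.
(4,4) attacks row 1 at column 4 and diagonals 1, 7.
(8,6) attacks row 1 at column 6.
(9,1) attacks row 1 at column 1 and diagonals 9.
Attacked columns: {1, 4, 6, 7, 8, 9}. Safe: {2, 3, 5}.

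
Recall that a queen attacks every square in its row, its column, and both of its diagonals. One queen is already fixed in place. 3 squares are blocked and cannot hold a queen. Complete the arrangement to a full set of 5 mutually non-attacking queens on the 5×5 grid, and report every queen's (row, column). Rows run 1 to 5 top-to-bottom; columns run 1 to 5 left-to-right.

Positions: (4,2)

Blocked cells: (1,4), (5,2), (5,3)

(1,3) (2,1) (3,4) (4,2) (5,5)

Row 1: attacked by (4,2)→{2,5}. Blocked: 4. Safe: 1, 3. Place at column 3.
Row 2: attacked by (1,3)→{2,3,4}; (4,2)→{2,4}. Safe: 1, 5. Place at column 1.
Row 3: attacked by (1,3)→{1,3,5}; (2,1)→{1,2}; (4,2)→{1,2,3}. Safe: 4. Place at column 4.
Row 5: attacked by (1,3)→{3}; (2,1)→{1,4}; (3,4)→{2,4}; (4,2)→{1,2,3}. Blocked: 2,3. Safe: 5. Place at column 5.
Columns [3, 1, 4, 2, 5], r−c [-2, 1, -1, 2, 0], r+c [4, 3, 7, 6, 10] are all distinct, so no two queens attack.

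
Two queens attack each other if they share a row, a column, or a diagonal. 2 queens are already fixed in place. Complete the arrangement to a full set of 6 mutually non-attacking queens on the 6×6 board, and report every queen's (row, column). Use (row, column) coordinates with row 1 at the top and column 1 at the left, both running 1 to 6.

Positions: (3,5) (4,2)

(1,4) (2,1) (3,5) (4,2) (5,6) (6,3)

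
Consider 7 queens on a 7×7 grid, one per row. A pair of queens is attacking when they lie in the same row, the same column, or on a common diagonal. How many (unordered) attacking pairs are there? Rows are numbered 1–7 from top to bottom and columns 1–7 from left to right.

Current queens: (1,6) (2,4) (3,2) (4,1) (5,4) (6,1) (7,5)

5

Same column: (2,4)–(5,4) (column 4); (4,1)–(6,1) (column 1).
Same diagonal: (1,6)–(6,1) (|1−6| = |6−1| = 5); (3,2)–(4,1) (|3−4| = |2−1| = 1); (3,2)–(5,4) (|3−5| = |2−4| = 2).
Total attacking pairs: 5.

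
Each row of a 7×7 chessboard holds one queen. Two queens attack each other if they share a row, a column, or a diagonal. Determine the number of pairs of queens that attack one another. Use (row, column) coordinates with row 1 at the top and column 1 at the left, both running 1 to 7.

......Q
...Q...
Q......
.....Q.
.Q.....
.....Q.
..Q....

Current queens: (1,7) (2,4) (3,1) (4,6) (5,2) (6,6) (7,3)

3

Same column: (4,6)–(6,6) (column 6).
Same diagonal: (2,4)–(4,6) (|2−4| = |4−6| = 2); (4,6)–(7,3) (|4−7| = |6−3| = 3).
Total attacking pairs: 3.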